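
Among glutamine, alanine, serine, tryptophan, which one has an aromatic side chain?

F, W, and Y each carry an aromatic ring on the side chain.
Of the listed options, only tryptophan belongs to this group.

tryptophan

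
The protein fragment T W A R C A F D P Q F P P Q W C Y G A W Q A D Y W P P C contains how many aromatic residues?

8

F, W, and Y each carry an aromatic ring on the side chain.
Matching residues: W2, F7, F11, W15, Y17, W20, Y24, W25.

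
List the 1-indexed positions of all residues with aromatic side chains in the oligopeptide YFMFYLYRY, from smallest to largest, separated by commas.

1, 2, 4, 5, 7, 9

F, W, and Y each carry an aromatic ring on the side chain.
Matching residues: Y1, F2, F4, Y5, Y7, Y9.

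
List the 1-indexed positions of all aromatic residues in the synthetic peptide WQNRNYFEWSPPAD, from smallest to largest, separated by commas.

The aromatic amino acids are Phe (F, benzyl), Trp (W, indole), and Tyr (Y, phenol).
Matching residues: W1, Y6, F7, W9.

1, 6, 7, 9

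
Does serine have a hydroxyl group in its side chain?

Serine (S), threonine (T), and tyrosine (Y) each carry a hydroxyl group on the side chain.
Serine is in this group.

Yes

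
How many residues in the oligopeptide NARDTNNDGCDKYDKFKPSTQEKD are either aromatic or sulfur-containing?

Aromatic: F, W, Y. Sulfur-containing: C, M.
Aromatic residues here: Y13, F16 (2).
Sulfur-containing residues here: C10 (1).
The two groups share no amino acid, so total = 2 + 1 = 3.

3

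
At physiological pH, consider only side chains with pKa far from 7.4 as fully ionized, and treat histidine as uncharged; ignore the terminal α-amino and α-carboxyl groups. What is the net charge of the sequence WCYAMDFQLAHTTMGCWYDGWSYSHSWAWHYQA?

At pH ~7.4 the Lys and Arg side chains are protonated (+1), the Asp and Glu side chains are deprotonated (−1), and with His taken as neutral all other side chains carry no charge.
Positive (K, R): none → +0.
Negative (D, E): D6, D19 → −2.
Net charge = (+0) + (−2) = −2.

-2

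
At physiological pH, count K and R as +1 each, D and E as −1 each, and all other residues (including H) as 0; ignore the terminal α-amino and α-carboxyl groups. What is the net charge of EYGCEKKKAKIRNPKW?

Positive (K, R): K6, K7, K8, K10, R12, K15 → +6.
Negative (D, E): E1, E5 → −2.
Net charge = (+6) + (−2) = +4.

+4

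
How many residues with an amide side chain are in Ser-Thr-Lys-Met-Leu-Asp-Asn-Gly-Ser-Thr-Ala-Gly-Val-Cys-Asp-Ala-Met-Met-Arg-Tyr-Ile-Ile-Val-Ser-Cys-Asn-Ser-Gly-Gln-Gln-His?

4

Asparagine (N) and glutamine (Q) have uncharged amide side chains.
Matching residues: Asn7, Asn26, Gln29, Gln30.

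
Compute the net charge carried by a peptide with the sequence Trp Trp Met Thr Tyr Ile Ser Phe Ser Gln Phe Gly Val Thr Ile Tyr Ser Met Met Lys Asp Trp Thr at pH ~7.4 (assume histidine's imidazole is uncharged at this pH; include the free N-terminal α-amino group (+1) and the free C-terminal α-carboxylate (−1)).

0

Near pH 7.4, K and R contribute +1 each, D and E contribute −1 each, and every other side chain (His included, as stated) is uncharged.
Positive (K, R): Lys20 → +1.
Negative (D, E): Asp21 → −1.
The N-terminus (+1) and C-terminus (−1) cancel.
Net charge = (+1) + (−1) = 0.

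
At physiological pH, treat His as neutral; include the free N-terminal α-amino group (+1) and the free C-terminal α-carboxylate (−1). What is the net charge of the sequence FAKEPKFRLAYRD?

At pH ~7.4 the Lys and Arg side chains are protonated (+1), the Asp and Glu side chains are deprotonated (−1), and with His taken as neutral all other side chains carry no charge.
Positive (K, R): K3, K6, R8, R12 → +4.
Negative (D, E): E4, D13 → −2.
The N-terminus (+1) and C-terminus (−1) cancel.
Net charge = (+4) + (−2) = +2.

+2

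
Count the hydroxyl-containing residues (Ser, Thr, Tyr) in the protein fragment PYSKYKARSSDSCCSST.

Matching residues: Y2, S3, Y5, S9, S10, S12, S15, S16, T17.

9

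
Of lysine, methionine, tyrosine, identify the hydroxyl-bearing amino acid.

tyrosine

The –OH-bearing residues are Ser, Thr (aliphatic alcohols), and Tyr (phenol).
Of the listed options, only tyrosine belongs to this group.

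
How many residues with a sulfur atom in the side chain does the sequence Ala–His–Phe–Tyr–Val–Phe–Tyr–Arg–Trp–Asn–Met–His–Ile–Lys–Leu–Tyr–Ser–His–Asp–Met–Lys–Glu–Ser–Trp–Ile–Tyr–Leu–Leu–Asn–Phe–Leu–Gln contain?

2

Cysteine (C, thiol) and methionine (M, thioether) are the two sulfur-containing amino acids.
Matching residues: Met11, Met20.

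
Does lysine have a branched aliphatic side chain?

No

Valine (V), leucine (L), and isoleucine (I) are the branched-chain amino acids.
Lysine is not in this group.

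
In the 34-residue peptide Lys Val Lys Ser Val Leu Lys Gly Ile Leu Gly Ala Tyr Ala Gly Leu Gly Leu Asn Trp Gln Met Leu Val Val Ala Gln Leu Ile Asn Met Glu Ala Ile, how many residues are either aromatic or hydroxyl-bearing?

3

Aromatic: F, W, Y. Hydroxyl-bearing: S, T, Y.
Aromatic residues here: Tyr13, Trp20 (2).
Hydroxyl-bearing residues here: Ser4, Tyr13 (2).
Y is in both groups, so the 1 Y residue must not be double-counted.
Total = 2 + 2 − 1 = 3.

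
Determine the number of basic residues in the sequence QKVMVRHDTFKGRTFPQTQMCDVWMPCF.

The basic amino acids are Lys (K), Arg (R), and His (H).
Matching residues: K2, R6, H7, K11, R13.

5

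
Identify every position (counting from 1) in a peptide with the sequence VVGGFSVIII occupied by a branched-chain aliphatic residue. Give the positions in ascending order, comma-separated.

V, L, and I make up the branched-chain aliphatic group.
Matching residues: V1, V2, V7, I8, I9, I10.

1, 2, 7, 8, 9, 10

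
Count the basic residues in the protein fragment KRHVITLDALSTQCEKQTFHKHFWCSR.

Lysine (K), arginine (R), and histidine (H) have basic, nitrogen-containing side chains.
Matching residues: K1, R2, H3, K16, H20, K21, H22, R27.

8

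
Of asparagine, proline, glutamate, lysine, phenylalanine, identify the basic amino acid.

lysine

K, R, and H are the three residues with basic side chains (ε-amine, guanidinium, and imidazole respectively).
Of the listed options, only lysine belongs to this group.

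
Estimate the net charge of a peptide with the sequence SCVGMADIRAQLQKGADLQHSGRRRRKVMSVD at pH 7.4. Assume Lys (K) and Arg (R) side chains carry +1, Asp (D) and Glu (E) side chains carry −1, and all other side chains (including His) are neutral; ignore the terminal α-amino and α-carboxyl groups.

Positive (K, R): R9, K14, R23, R24, R25, R26, K27 → +7.
Negative (D, E): D7, D17, D32 → −3.
Net charge = (+7) + (−3) = +4.

+4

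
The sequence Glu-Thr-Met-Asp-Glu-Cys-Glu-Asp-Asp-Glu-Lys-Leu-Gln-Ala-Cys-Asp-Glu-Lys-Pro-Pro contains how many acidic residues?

9

The acidic residues are Asp (D) and Glu (E), whose side chains end in a carboxylate group.
Matching residues: Glu1, Asp4, Glu5, Glu7, Asp8, Asp9, Glu10, Asp16, Glu17.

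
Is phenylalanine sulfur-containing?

The sulfur-bearing residues are cysteine (–SH) and methionine (–S–CH₃).
Phenylalanine is not in this group.

No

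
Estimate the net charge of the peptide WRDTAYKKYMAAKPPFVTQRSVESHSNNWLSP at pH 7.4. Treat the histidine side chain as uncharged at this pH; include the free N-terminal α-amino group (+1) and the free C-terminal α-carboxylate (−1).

Near pH 7.4, K and R contribute +1 each, D and E contribute −1 each, and every other side chain (His included, as stated) is uncharged.
Positive (K, R): R2, K7, K8, K13, R20 → +5.
Negative (D, E): D3, E23 → −2.
The N-terminus (+1) and C-terminus (−1) cancel.
Net charge = (+5) + (−2) = +3.

+3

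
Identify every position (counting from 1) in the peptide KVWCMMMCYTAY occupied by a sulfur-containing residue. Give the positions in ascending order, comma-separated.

Cysteine (C, thiol) and methionine (M, thioether) are the two sulfur-containing amino acids.
Matching residues: C4, M5, M6, M7, C8.

4, 5, 6, 7, 8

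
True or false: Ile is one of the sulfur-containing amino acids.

False

Cysteine (C, thiol) and methionine (M, thioether) are the two sulfur-containing amino acids.
Isoleucine is not in this group.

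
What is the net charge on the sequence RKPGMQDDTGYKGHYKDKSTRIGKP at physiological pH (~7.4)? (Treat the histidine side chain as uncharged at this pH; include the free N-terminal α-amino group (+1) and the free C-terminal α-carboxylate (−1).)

At pH ~7.4 the Lys and Arg side chains are protonated (+1), the Asp and Glu side chains are deprotonated (−1), and with His taken as neutral all other side chains carry no charge.
Positive (K, R): R1, K2, K12, K16, K18, R21, K24 → +7.
Negative (D, E): D7, D8, D17 → −3.
The N-terminus (+1) and C-terminus (−1) cancel.
Net charge = (+7) + (−3) = +4.

+4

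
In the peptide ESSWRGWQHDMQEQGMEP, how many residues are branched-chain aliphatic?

0

The BCAAs are Val, Leu, and Ile — aliphatic side chains with a branch point.
None of the 18 residues belong to this group.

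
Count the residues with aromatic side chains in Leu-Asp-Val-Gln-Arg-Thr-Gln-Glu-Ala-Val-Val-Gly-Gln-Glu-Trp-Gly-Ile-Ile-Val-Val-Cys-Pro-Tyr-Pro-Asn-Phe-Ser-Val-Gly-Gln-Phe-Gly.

F, W, and Y each carry an aromatic ring on the side chain.
Matching residues: Trp15, Tyr23, Phe26, Phe31.

4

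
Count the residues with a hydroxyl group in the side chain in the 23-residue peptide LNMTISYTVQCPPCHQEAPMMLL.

4

Serine (S), threonine (T), and tyrosine (Y) each carry a hydroxyl group on the side chain.
Matching residues: T4, S6, Y7, T8.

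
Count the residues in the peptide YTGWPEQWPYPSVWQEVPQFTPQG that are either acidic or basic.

2

Acidic: D, E. Basic: H, K, R.
Acidic residues here: E6, E16 (2).
Basic residues here: none (0).
The two groups share no amino acid, so total = 2 + 0 = 2.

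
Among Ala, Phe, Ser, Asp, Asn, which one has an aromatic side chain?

The aromatic amino acids are Phe (F, benzyl), Trp (W, indole), and Tyr (Y, phenol).
Of the listed options, only Phe belongs to this group.

Phe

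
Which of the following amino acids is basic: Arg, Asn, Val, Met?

Arg

Lysine (K), arginine (R), and histidine (H) have basic, nitrogen-containing side chains.
Of the listed options, only Arg belongs to this group.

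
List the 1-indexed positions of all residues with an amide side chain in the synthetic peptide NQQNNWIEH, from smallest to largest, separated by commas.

1, 2, 3, 4, 5

The amide-side-chain residues are Asn (N) and Gln (Q).
Matching residues: N1, Q2, Q3, N4, N5.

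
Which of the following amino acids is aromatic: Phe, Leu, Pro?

Phe

F, W, and Y each carry an aromatic ring on the side chain.
Of the listed options, only Phe belongs to this group.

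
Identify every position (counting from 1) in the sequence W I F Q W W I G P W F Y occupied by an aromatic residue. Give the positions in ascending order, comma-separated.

1, 3, 5, 6, 10, 11, 12

F, W, and Y each carry an aromatic ring on the side chain.
Matching residues: W1, F3, W5, W6, W10, F11, Y12.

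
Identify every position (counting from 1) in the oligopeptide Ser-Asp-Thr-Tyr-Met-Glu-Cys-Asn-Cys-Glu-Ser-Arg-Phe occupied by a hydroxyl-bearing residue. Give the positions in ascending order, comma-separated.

Matching residues: Ser1, Thr3, Tyr4, Ser11.

1, 3, 4, 11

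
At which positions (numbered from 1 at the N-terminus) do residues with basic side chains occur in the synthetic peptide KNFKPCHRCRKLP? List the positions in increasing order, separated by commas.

1, 4, 7, 8, 10, 11

Lysine (K), arginine (R), and histidine (H) have basic, nitrogen-containing side chains.
Matching residues: K1, K4, H7, R8, R10, K11.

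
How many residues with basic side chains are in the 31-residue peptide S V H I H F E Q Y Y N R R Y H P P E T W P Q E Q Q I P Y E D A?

5

Lysine (K), arginine (R), and histidine (H) have basic, nitrogen-containing side chains.
Matching residues: H3, H5, R12, R13, H15.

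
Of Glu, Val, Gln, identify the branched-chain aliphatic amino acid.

Valine (V), leucine (L), and isoleucine (I) are the branched-chain amino acids.
Of the listed options, only Val belongs to this group.

Val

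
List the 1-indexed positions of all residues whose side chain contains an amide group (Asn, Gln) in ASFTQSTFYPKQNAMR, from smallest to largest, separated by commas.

5, 12, 13

Matching residues: Q5, Q12, N13.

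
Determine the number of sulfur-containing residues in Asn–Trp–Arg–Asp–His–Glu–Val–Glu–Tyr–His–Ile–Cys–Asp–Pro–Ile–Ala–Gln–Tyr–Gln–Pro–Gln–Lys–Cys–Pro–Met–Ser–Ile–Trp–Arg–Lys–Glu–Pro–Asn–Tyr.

3

Only Cys (C) and Met (M) have a sulfur atom in the side chain.
Matching residues: Cys12, Cys23, Met25.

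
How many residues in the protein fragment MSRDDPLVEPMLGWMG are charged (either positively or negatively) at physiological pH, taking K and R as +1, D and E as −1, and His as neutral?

Charged side chains at pH ~7.4: K, R (positive); D, E (negative).
Matching residues: R3, D4, D5, E9.

4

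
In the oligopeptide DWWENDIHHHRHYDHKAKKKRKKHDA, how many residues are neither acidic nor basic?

Acidic: D, E. Basic: K, R, H. All other residues are neither.
Matching residues: W2, W3, N5, I7, Y13, A17, A26.

7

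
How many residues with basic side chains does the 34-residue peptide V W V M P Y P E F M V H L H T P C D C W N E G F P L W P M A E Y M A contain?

K, R, and H are the three residues with basic side chains (ε-amine, guanidinium, and imidazole respectively).
Matching residues: H12, H14.

2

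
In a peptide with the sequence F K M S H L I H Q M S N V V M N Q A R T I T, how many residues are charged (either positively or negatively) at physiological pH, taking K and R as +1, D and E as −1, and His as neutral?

Charged side chains at pH ~7.4: K, R (positive); D, E (negative).
Matching residues: K2, R19.

2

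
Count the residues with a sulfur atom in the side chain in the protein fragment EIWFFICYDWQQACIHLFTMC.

4

Cysteine (C, thiol) and methionine (M, thioether) are the two sulfur-containing amino acids.
Matching residues: C7, C14, M20, C21.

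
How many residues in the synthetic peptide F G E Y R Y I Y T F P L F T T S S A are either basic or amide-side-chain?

Basic: H, K, R. Amide-side-chain: N, Q.
Basic residues here: R5 (1).
Amide-side-chain residues here: none (0).
The two groups share no amino acid, so total = 1 + 0 = 1.

1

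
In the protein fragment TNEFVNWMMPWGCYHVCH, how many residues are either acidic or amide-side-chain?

Acidic: D, E. Amide-side-chain: N, Q.
Acidic residues here: E3 (1).
Amide-side-chain residues here: N2, N6 (2).
The two groups share no amino acid, so total = 1 + 2 = 3.

3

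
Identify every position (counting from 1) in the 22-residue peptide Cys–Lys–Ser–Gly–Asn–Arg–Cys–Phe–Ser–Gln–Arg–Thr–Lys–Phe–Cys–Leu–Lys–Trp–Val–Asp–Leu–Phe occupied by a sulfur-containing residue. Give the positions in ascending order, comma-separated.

Only Cys (C) and Met (M) have a sulfur atom in the side chain.
Matching residues: Cys1, Cys7, Cys15.

1, 7, 15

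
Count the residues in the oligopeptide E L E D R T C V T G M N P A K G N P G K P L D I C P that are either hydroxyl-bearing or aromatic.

Hydroxyl-bearing: S, T, Y. Aromatic: F, W, Y.
Hydroxyl-bearing residues here: T6, T9 (2).
Aromatic residues here: none (0).
(Y belongs to both groups, but none appear in this sequence.) Total = 2 + 0 = 2.

2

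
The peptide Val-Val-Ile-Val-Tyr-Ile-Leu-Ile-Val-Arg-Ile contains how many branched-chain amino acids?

The BCAAs are Val, Leu, and Ile — aliphatic side chains with a branch point.
Matching residues: Val1, Val2, Ile3, Val4, Ile6, Leu7, Ile8, Val9, Ile11.

9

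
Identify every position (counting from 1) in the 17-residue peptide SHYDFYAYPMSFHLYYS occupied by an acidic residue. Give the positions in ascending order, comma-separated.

Only D (aspartate) and E (glutamate) carry a side-chain carboxylic acid.
Matching residues: D4.

4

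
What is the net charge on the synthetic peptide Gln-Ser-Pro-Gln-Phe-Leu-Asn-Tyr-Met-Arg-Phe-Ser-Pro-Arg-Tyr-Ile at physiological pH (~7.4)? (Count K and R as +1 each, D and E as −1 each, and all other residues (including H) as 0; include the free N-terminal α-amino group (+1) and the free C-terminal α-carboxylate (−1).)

Positive (K, R): Arg10, Arg14 → +2.
Negative (D, E): none → −0.
The N-terminus (+1) and C-terminus (−1) cancel.
Net charge = (+2) + (−0) = +2.

+2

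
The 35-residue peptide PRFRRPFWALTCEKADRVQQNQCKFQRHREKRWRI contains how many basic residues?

The basic amino acids are Lys (K), Arg (R), and His (H).
Matching residues: R2, R4, R5, K14, R17, K24, R27, H28, R29, K31, R32, R34.

12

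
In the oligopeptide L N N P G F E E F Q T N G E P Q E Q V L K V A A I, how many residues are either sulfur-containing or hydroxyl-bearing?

1

Sulfur-containing: C, M. Hydroxyl-bearing: S, T, Y.
Sulfur-containing residues here: none (0).
Hydroxyl-bearing residues here: T11 (1).
The two groups share no amino acid, so total = 0 + 1 = 1.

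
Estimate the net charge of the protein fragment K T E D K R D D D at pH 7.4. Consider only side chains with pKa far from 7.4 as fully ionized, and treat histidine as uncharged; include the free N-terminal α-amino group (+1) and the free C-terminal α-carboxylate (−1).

Near pH 7.4, K and R contribute +1 each, D and E contribute −1 each, and every other side chain (His included, as stated) is uncharged.
Positive (K, R): K1, K5, R6 → +3.
Negative (D, E): E3, D4, D7, D8, D9 → −5.
The N-terminus (+1) and C-terminus (−1) cancel.
Net charge = (+3) + (−5) = −2.

-2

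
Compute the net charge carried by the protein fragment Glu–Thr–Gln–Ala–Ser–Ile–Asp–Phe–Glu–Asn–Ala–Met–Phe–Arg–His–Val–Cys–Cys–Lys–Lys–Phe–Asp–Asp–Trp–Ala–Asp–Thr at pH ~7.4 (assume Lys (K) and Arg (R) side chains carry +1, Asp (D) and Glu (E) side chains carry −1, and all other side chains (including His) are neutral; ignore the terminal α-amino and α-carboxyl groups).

Positive (K, R): Arg14, Lys19, Lys20 → +3.
Negative (D, E): Glu1, Asp7, Glu9, Asp22, Asp23, Asp26 → −6.
Net charge = (+3) + (−6) = −3.

-3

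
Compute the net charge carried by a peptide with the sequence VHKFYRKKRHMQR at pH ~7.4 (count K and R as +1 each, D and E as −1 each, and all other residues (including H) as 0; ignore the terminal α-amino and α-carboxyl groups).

Positive (K, R): K3, R6, K7, K8, R9, R13 → +6.
Negative (D, E): none → −0.
Net charge = (+6) + (−0) = +6.

+6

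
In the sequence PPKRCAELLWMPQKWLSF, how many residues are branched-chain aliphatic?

3

Valine (V), leucine (L), and isoleucine (I) are the branched-chain amino acids.
Matching residues: L8, L9, L16.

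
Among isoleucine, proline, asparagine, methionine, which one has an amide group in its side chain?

Asparagine (N) and glutamine (Q) have uncharged amide side chains.
Of the listed options, only asparagine belongs to this group.

asparagine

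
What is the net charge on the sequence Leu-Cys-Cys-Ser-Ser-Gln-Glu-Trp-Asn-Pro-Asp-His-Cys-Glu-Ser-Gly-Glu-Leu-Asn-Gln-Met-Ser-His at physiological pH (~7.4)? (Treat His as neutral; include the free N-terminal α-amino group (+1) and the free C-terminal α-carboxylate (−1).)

The side chains ionized at physiological pH are Lys/Arg (+1) and Asp/Glu (−1); with His treated as neutral, nothing else contributes.
Positive (K, R): none → +0.
Negative (D, E): Glu7, Asp11, Glu14, Glu17 → −4.
The N-terminus (+1) and C-terminus (−1) cancel.
Net charge = (+0) + (−4) = −4.

-4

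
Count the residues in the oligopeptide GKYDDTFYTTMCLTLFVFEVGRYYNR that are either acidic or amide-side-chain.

4

Acidic: D, E. Amide-side-chain: N, Q.
Acidic residues here: D4, D5, E19 (3).
Amide-side-chain residues here: N25 (1).
The two groups share no amino acid, so total = 3 + 1 = 4.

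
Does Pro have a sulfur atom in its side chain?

Only Cys (C) and Met (M) have a sulfur atom in the side chain.
Proline is not in this group.

No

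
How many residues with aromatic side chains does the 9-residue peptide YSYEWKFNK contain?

F, W, and Y each carry an aromatic ring on the side chain.
Matching residues: Y1, Y3, W5, F7.

4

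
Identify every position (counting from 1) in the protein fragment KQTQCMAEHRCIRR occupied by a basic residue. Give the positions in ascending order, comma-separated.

Lysine (K), arginine (R), and histidine (H) have basic, nitrogen-containing side chains.
Matching residues: K1, H9, R10, R13, R14.

1, 9, 10, 13, 14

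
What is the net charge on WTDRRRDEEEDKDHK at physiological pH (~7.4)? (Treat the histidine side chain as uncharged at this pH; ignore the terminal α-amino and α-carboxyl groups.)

-2

At pH ~7.4 the Lys and Arg side chains are protonated (+1), the Asp and Glu side chains are deprotonated (−1), and with His taken as neutral all other side chains carry no charge.
Positive (K, R): R4, R5, R6, K12, K15 → +5.
Negative (D, E): D3, D7, E8, E9, E10, D11, D13 → −7.
Net charge = (+5) + (−7) = −2.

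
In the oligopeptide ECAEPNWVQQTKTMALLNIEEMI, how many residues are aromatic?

F, W, and Y each carry an aromatic ring on the side chain.
Matching residues: W7.

1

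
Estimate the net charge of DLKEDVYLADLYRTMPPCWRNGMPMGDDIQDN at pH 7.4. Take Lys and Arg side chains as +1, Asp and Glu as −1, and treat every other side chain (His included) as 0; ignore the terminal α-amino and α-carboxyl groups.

Positive (K, R): K3, R13, R20 → +3.
Negative (D, E): D1, E4, D5, D10, D27, D28, D31 → −7.
Net charge = (+3) + (−7) = −4.

-4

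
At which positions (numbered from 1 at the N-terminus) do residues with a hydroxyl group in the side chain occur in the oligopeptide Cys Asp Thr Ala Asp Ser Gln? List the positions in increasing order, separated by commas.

Serine (S), threonine (T), and tyrosine (Y) each carry a hydroxyl group on the side chain.
Matching residues: Thr3, Ser6.

3, 6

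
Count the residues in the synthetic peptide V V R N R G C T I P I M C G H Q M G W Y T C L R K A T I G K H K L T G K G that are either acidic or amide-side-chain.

2

Acidic: D, E. Amide-side-chain: N, Q.
Acidic residues here: none (0).
Amide-side-chain residues here: N4, Q16 (2).
The two groups share no amino acid, so total = 0 + 2 = 2.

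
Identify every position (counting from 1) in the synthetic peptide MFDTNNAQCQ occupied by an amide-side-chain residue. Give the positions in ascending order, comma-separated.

5, 6, 8, 10

Asparagine (N) and glutamine (Q) have uncharged amide side chains.
Matching residues: N5, N6, Q8, Q10.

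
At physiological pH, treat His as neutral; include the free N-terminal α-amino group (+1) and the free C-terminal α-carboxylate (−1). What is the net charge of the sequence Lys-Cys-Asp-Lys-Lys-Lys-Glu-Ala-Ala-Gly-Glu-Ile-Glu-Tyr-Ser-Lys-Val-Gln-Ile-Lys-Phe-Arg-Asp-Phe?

+2

The side chains ionized at physiological pH are Lys/Arg (+1) and Asp/Glu (−1); with His treated as neutral, nothing else contributes.
Positive (K, R): Lys1, Lys4, Lys5, Lys6, Lys16, Lys20, Arg22 → +7.
Negative (D, E): Asp3, Glu7, Glu11, Glu13, Asp23 → −5.
The N-terminus (+1) and C-terminus (−1) cancel.
Net charge = (+7) + (−5) = +2.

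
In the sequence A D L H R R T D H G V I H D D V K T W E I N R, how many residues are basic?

Lysine (K), arginine (R), and histidine (H) have basic, nitrogen-containing side chains.
Matching residues: H4, R5, R6, H9, H13, K17, R23.

7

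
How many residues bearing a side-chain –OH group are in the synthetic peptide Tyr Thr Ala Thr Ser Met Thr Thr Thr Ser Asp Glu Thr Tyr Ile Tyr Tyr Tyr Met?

13

S, T, and Y are the three residues with a side-chain hydroxyl.
Matching residues: Tyr1, Thr2, Thr4, Ser5, Thr7, Thr8, Thr9, Ser10, Thr13, Tyr14, Tyr16, Tyr17, Tyr18.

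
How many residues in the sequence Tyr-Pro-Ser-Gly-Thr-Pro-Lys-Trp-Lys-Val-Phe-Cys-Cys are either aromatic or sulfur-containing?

Aromatic: F, W, Y. Sulfur-containing: C, M.
Aromatic residues here: Tyr1, Trp8, Phe11 (3).
Sulfur-containing residues here: Cys12, Cys13 (2).
The two groups share no amino acid, so total = 3 + 2 = 5.

5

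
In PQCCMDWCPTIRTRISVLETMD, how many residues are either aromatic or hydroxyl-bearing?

5

Aromatic: F, W, Y. Hydroxyl-bearing: S, T, Y.
Aromatic residues here: W7 (1).
Hydroxyl-bearing residues here: T10, T13, S16, T20 (4).
(Y belongs to both groups, but none appear in this sequence.) Total = 1 + 4 = 5.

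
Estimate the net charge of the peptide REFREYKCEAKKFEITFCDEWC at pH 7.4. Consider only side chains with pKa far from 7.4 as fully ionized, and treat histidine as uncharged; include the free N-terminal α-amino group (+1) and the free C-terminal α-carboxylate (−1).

Near pH 7.4, K and R contribute +1 each, D and E contribute −1 each, and every other side chain (His included, as stated) is uncharged.
Positive (K, R): R1, R4, K7, K11, K12 → +5.
Negative (D, E): E2, E5, E9, E14, D19, E20 → −6.
The N-terminus (+1) and C-terminus (−1) cancel.
Net charge = (+5) + (−6) = −1.

-1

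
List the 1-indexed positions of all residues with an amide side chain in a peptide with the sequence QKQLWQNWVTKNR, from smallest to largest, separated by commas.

Only N (asparagine) and Q (glutamine) carry a side-chain carboxamide.
Matching residues: Q1, Q3, Q6, N7, N12.

1, 3, 6, 7, 12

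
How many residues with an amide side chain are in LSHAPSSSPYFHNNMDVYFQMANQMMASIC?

Asparagine (N) and glutamine (Q) have uncharged amide side chains.
Matching residues: N13, N14, Q20, N23, Q24.

5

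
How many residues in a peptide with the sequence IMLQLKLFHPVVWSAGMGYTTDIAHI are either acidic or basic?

Acidic: D, E. Basic: H, K, R.
Acidic residues here: D22 (1).
Basic residues here: K6, H9, H25 (3).
The two groups share no amino acid, so total = 1 + 3 = 4.

4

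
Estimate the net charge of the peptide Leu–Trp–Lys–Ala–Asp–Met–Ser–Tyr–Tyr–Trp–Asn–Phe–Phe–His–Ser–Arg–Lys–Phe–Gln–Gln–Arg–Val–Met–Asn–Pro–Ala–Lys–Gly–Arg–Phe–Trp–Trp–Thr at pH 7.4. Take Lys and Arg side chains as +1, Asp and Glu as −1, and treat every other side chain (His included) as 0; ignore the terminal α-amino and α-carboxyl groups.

Positive (K, R): Lys3, Arg16, Lys17, Arg21, Lys27, Arg29 → +6.
Negative (D, E): Asp5 → −1.
Net charge = (+6) + (−1) = +5.

+5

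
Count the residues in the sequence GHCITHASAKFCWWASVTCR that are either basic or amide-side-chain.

4

Basic: H, K, R. Amide-side-chain: N, Q.
Basic residues here: H2, H6, K10, R20 (4).
Amide-side-chain residues here: none (0).
The two groups share no amino acid, so total = 4 + 0 = 4.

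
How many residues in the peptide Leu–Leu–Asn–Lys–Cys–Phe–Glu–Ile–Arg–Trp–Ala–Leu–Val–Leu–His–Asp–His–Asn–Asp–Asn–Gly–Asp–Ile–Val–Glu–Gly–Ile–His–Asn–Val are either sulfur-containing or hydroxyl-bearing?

1

Sulfur-containing: C, M. Hydroxyl-bearing: S, T, Y.
Sulfur-containing residues here: Cys5 (1).
Hydroxyl-bearing residues here: none (0).
The two groups share no amino acid, so total = 1 + 0 = 1.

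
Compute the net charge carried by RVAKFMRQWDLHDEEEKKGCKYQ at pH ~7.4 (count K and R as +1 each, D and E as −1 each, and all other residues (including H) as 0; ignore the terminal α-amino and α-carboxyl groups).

Positive (K, R): R1, K4, R7, K17, K18, K21 → +6.
Negative (D, E): D10, D13, E14, E15, E16 → −5.
Net charge = (+6) + (−5) = +1.

+1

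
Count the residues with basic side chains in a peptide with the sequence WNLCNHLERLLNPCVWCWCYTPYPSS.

2

The basic amino acids are Lys (K), Arg (R), and His (H).
Matching residues: H6, R9.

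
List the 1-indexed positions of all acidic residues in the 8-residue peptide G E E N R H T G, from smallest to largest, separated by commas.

2, 3

The acidic residues are Asp (D) and Glu (E), whose side chains end in a carboxylate group.
Matching residues: E2, E3.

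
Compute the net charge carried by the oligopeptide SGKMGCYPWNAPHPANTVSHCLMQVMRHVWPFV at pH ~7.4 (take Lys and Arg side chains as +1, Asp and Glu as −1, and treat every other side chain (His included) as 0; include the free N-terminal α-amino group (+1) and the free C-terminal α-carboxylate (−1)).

+2

Positive (K, R): K3, R27 → +2.
Negative (D, E): none → −0.
The N-terminus (+1) and C-terminus (−1) cancel.
Net charge = (+2) + (−0) = +2.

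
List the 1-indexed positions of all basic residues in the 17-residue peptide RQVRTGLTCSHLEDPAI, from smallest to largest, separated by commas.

The basic amino acids are Lys (K), Arg (R), and His (H).
Matching residues: R1, R4, H11.

1, 4, 11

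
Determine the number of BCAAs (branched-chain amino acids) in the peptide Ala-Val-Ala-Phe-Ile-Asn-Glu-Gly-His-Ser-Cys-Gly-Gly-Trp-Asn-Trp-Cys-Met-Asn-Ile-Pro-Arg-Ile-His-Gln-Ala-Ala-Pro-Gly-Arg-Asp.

V, L, and I make up the branched-chain aliphatic group.
Matching residues: Val2, Ile5, Ile20, Ile23.

4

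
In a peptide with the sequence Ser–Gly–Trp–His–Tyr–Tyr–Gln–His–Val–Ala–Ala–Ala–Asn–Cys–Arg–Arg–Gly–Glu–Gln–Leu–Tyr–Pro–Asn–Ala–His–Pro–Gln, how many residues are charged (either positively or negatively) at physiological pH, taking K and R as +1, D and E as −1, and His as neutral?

Charged side chains at pH ~7.4: K, R (positive); D, E (negative).
Matching residues: Arg15, Arg16, Glu18.

3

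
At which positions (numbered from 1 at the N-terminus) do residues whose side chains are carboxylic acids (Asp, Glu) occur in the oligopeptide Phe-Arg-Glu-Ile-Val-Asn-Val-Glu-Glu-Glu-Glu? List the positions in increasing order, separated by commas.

Matching residues: Glu3, Glu8, Glu9, Glu10, Glu11.

3, 8, 9, 10, 11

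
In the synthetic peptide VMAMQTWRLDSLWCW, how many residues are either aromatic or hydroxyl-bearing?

5

Aromatic: F, W, Y. Hydroxyl-bearing: S, T, Y.
Aromatic residues here: W7, W13, W15 (3).
Hydroxyl-bearing residues here: T6, S11 (2).
(Y belongs to both groups, but none appear in this sequence.) Total = 3 + 2 = 5.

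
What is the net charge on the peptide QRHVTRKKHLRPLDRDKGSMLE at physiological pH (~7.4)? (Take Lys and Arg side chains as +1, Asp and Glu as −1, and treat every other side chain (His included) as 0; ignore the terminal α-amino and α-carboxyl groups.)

Positive (K, R): R2, R6, K7, K8, R11, R15, K17 → +7.
Negative (D, E): D14, D16, E22 → −3.
Net charge = (+7) + (−3) = +4.

+4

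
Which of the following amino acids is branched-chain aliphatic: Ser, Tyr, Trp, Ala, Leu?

Leu

V, L, and I make up the branched-chain aliphatic group.
Of the listed options, only Leu belongs to this group.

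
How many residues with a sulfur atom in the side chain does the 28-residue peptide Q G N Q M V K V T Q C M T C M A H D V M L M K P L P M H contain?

8

Cysteine (C, thiol) and methionine (M, thioether) are the two sulfur-containing amino acids.
Matching residues: M5, C11, M12, C14, M15, M20, M22, M27.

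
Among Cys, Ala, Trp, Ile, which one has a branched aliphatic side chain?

Ile

Valine (V), leucine (L), and isoleucine (I) are the branched-chain amino acids.
Of the listed options, only Ile belongs to this group.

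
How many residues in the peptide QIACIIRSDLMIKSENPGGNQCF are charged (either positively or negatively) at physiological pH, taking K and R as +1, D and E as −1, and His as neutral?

4

Charged side chains at pH ~7.4: K, R (positive); D, E (negative).
Matching residues: R7, D9, K13, E15.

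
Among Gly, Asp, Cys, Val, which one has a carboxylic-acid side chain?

The acidic residues are Asp (D) and Glu (E), whose side chains end in a carboxylate group.
Of the listed options, only Asp belongs to this group.

Asp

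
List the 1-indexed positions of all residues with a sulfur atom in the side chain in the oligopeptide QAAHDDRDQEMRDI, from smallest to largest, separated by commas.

Cysteine (C, thiol) and methionine (M, thioether) are the two sulfur-containing amino acids.
Matching residues: M11.

11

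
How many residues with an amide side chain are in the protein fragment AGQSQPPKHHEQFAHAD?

3

The amide-side-chain residues are Asn (N) and Gln (Q).
Matching residues: Q3, Q5, Q12.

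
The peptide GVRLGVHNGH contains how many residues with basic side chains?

3

The basic amino acids are Lys (K), Arg (R), and His (H).
Matching residues: R3, H7, H10.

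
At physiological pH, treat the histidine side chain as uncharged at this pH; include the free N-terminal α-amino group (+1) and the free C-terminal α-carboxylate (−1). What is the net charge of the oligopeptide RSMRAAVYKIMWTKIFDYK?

+4

At pH ~7.4 the Lys and Arg side chains are protonated (+1), the Asp and Glu side chains are deprotonated (−1), and with His taken as neutral all other side chains carry no charge.
Positive (K, R): R1, R4, K9, K14, K19 → +5.
Negative (D, E): D17 → −1.
The N-terminus (+1) and C-terminus (−1) cancel.
Net charge = (+5) + (−1) = +4.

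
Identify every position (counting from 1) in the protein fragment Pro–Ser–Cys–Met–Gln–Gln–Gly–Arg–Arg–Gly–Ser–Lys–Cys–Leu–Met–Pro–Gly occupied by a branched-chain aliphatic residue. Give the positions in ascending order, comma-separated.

Matching residues: Leu14.

14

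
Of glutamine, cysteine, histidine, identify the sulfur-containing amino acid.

Only Cys (C) and Met (M) have a sulfur atom in the side chain.
Of the listed options, only cysteine belongs to this group.

cysteine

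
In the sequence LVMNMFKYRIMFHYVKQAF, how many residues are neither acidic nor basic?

Acidic: D, E. Basic: K, R, H. All other residues are neither.
Matching residues: L1, V2, M3, N4, M5, F6, Y8, I10, M11, F12, Y14, V15, Q17, A18, F19.

15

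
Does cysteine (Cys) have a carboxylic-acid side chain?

No

Only D (aspartate) and E (glutamate) carry a side-chain carboxylic acid.
Cysteine is not in this group.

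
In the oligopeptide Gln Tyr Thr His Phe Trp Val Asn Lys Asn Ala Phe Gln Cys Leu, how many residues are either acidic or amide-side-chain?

Acidic: D, E. Amide-side-chain: N, Q.
Acidic residues here: none (0).
Amide-side-chain residues here: Gln1, Asn8, Asn10, Gln13 (4).
The two groups share no amino acid, so total = 0 + 4 = 4.

4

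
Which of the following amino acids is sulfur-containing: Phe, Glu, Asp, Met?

Met

Cysteine (C, thiol) and methionine (M, thioether) are the two sulfur-containing amino acids.
Of the listed options, only Met belongs to this group.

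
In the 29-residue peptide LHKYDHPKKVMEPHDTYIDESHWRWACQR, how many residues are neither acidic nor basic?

15

Acidic: D, E. Basic: K, R, H. All other residues are neither.
Matching residues: L1, Y4, P7, V10, M11, P13, T16, Y17, I18, S21, W23, W25, A26, C27, Q28.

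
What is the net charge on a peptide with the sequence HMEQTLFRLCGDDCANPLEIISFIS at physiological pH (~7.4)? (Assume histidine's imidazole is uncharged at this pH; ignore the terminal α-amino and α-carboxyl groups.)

-3

At pH ~7.4 the Lys and Arg side chains are protonated (+1), the Asp and Glu side chains are deprotonated (−1), and with His taken as neutral all other side chains carry no charge.
Positive (K, R): R8 → +1.
Negative (D, E): E3, D12, D13, E19 → −4.
Net charge = (+1) + (−4) = −3.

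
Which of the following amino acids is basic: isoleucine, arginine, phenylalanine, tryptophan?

arginine

The basic amino acids are Lys (K), Arg (R), and His (H).
Of the listed options, only arginine belongs to this group.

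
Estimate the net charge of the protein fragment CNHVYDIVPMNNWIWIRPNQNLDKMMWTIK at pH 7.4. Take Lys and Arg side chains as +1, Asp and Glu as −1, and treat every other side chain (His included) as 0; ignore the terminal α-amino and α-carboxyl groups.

Positive (K, R): R17, K24, K30 → +3.
Negative (D, E): D6, D23 → −2.
Net charge = (+3) + (−2) = +1.

+1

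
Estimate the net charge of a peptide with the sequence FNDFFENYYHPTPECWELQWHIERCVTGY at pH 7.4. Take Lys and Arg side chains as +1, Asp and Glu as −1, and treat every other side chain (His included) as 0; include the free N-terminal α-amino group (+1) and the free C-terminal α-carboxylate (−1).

Positive (K, R): R24 → +1.
Negative (D, E): D3, E6, E14, E17, E23 → −5.
The N-terminus (+1) and C-terminus (−1) cancel.
Net charge = (+1) + (−5) = −4.

-4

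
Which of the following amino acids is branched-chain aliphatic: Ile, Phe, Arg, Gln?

Ile

Valine (V), leucine (L), and isoleucine (I) are the branched-chain amino acids.
Of the listed options, only Ile belongs to this group.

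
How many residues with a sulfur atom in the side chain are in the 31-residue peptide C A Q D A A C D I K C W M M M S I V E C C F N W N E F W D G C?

9

The sulfur-bearing residues are cysteine (–SH) and methionine (–S–CH₃).
Matching residues: C1, C7, C11, M13, M14, M15, C20, C21, C31.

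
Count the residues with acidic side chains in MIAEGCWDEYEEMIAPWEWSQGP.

The acidic residues are Asp (D) and Glu (E), whose side chains end in a carboxylate group.
Matching residues: E4, D8, E9, E11, E12, E18.

6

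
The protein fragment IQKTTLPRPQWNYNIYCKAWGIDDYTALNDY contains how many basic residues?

Lysine (K), arginine (R), and histidine (H) have basic, nitrogen-containing side chains.
Matching residues: K3, R8, K18.

3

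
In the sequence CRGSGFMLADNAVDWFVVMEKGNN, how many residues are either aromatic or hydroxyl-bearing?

Aromatic: F, W, Y. Hydroxyl-bearing: S, T, Y.
Aromatic residues here: F6, W15, F16 (3).
Hydroxyl-bearing residues here: S4 (1).
(Y belongs to both groups, but none appear in this sequence.) Total = 3 + 1 = 4.

4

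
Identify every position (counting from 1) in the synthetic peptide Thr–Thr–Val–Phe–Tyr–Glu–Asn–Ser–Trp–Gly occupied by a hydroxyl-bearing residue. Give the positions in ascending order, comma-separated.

Matching residues: Thr1, Thr2, Tyr5, Ser8.

1, 2, 5, 8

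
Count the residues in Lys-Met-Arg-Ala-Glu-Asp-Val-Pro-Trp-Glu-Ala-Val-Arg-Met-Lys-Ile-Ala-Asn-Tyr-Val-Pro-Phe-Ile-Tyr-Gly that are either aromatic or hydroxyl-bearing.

Aromatic: F, W, Y. Hydroxyl-bearing: S, T, Y.
Aromatic residues here: Trp9, Tyr19, Phe22, Tyr24 (4).
Hydroxyl-bearing residues here: Tyr19, Tyr24 (2).
Y is in both groups, so the 2 Y residues must not be double-counted.
Total = 4 + 2 − 2 = 4.

4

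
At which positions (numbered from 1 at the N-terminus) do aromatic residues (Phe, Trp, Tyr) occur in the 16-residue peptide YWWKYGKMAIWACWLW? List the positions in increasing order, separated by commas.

1, 2, 3, 5, 11, 14, 16

Matching residues: Y1, W2, W3, Y5, W11, W14, W16.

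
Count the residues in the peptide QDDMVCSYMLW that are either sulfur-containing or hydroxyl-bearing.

5

Sulfur-containing: C, M. Hydroxyl-bearing: S, T, Y.
Sulfur-containing residues here: M4, C6, M9 (3).
Hydroxyl-bearing residues here: S7, Y8 (2).
The two groups share no amino acid, so total = 3 + 2 = 5.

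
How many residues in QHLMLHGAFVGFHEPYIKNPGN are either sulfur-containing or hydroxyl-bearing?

Sulfur-containing: C, M. Hydroxyl-bearing: S, T, Y.
Sulfur-containing residues here: M4 (1).
Hydroxyl-bearing residues here: Y16 (1).
The two groups share no amino acid, so total = 1 + 1 = 2.

2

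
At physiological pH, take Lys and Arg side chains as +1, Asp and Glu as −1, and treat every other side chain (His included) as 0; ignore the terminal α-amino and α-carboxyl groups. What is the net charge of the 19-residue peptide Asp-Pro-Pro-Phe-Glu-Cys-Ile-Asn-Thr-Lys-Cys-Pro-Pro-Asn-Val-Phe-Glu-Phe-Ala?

-2

Positive (K, R): Lys10 → +1.
Negative (D, E): Asp1, Glu5, Glu17 → −3.
Net charge = (+1) + (−3) = −2.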